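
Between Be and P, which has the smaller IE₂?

IE_2 is the cost of taking one more electron from the +1 cation: Be⁺ still has 1 valence electron; P⁺ still has 4 valence electrons.
All are still removing valence electrons, so compare the +1 ions as you would atoms: IE_2 generally rises across a period (higher Z_eff) and falls down a group (larger shell), subject to the usual subshell exceptions.
Valence configurations: Be⁺ [He]2s¹, P⁺ [Ne]3s²3p².
The numbers (kJ/mol): Be 1757, P 1907.
So the second ionization energies run Be < P.

Be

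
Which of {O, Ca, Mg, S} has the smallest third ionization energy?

S

The third ionization energy removes an electron from the +2 ion. For each element: O²⁺ still has 4 valence electrons; Ca²⁺ is the bare [Ar] core; Mg²⁺ is the bare [Ne] core; S²⁺ still has 4 valence electrons.
Usually core removal costs more than valence removal, but here the competition is close: a tightly held n=2 valence electron can cost more to remove than an n=3 core electron, so the actual values have to decide it.
Valence configurations: O²⁺ [He]2s²2p², S²⁺ [Ne]3s²3p².
The numbers (kJ/mol): O 5300, Ca 4912, Mg 7733, S 3357.
Putting it together, IE_3: S < Ca < O < Mg.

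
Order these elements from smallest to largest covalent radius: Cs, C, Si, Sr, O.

O < C < Si < Sr < Cs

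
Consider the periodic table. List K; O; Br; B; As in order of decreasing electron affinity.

B is in period 2, group 13; O is in period 2, group 16; K is in period 4, group 1; As is in period 4, group 15; Br is in period 4, group 17.
EA tends to increase across a period and decrease down a group, though the pattern is less regular than for IE or radius.
These span different periods and groups, so the two trends combine.
K > B: this pair runs against the simple trend — see the exception note.
As > K: both are in period 4; the period trend gives As the larger value.
O > As: both effects reinforce here, so O is clearly the higher of the two.
Br > O: period and group pull opposite ways; the across-period shift dominates (325 vs 141 kJ/mol).
Note the exception: K has a higher electron affinity than B, contrary to the simple trend — B's ns²np¹ configuration gives only a small electron affinity — the sparsely filled np subshell binds an added electron weakly.
Tabulated electron affinity (kJ/mol): B 27, O 141, K 48, As 78, Br 325.
So from highest to lowest: Br > O > As > K > B.

Br > O > As > K > B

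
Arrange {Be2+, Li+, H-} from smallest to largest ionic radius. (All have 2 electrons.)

All of these have 2 electrons, so size is governed by nuclear charge alone: the more protons, the stronger the pull on the same electron cloud, and the smaller the ion.
Nuclear charges: Be2+ (Z=4), Li+ (Z=3), H- (Z=1).
Smallest to largest: Be2+ < Li+ < H-.

Be2+ < Li+ < H-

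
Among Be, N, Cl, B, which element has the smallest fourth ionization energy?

The fourth ionization energy removes an electron from the +3 ion. For each element: Be³⁺ is already 1 electron into the core; N³⁺ still has 2 valence electrons; Cl³⁺ still has 4 valence electrons; B³⁺ is the bare [He] core.
Pulling an electron out of a noble-gas core costs far more than removing a remaining valence electron, so Be and B sit at the high end of IE_4.
Valence configurations: N³⁺ [He]2s², Cl³⁺ [Ne]3s²3p².
Approximate IE_4 values (kJ/mol): Be 21007, N 7475, Cl 5159, B 25026.
So the fourth ionization energies run Cl < N < Be < B.

Cl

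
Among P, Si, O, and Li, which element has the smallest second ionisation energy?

Si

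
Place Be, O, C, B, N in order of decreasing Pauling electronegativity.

EN rises left→right (higher Z_eff, smaller atoms) and falls top→bottom (larger, more shielded atoms).
All lie in period 2, so electronegativity increases left to right.
So from highest to lowest: O > N > C > B > Be.

O, N, C, B, Be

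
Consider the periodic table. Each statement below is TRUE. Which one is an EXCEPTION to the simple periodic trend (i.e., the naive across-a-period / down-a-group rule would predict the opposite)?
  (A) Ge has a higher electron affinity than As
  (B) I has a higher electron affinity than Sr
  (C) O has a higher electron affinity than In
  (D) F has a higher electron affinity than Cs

(A)

The general trend: electron affinity increases across a period and decreases down a group.
(A) Ge (period 4, group 14) vs As (period 4, group 15): the stated order contradicts the simple trend.
(B) I (period 5, group 17) vs Sr (period 5, group 2): the stated order agrees with the simple trend.
(C) O (period 2, group 16) vs In (period 5, group 13): the stated order agrees with the simple trend.
(D) F (period 2, group 17) vs Cs (period 6, group 1): the stated order agrees with the simple trend.
The exception is (A): adding an electron to As's half-filled 4p³ is unfavourable, so Ge (4p²) has the more exothermic EA.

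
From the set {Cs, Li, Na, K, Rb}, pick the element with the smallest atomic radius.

Li

Li is in period 2, group 1; Na is in period 3, group 1; K is in period 4, group 1; Rb is in period 5, group 1; Cs is in period 6, group 1.
Across a period the added protons contract the valence shell; down a group each new principal shell makes the atom larger.
All are in group 1, so atomic radius increases down the group.
The smallest atomic radius among these belongs to Li.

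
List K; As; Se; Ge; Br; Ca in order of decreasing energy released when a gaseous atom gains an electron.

K is in period 4, group 1; Ca is in period 4, group 2; Ge is in period 4, group 14; As is in period 4, group 15; Se is in period 4, group 16; Br is in period 4, group 17.
Adding an electron releases more energy for atoms nearer the top right (short of the noble gases).
All lie in period 4; the across-period trend (electron affinity increases left to right) applies, with the exception below.
Note the exception: K has a higher electron affinity than Ca, contrary to the simple trend — adding an electron to Ca (ns²) has to open a new, higher-energy np subshell, which is unfavourable.
Note the exception: Ge has a higher electron affinity than As, contrary to the simple trend — adding an electron to As's half-filled 4p³ is unfavourable, so Ge (4p²) has the more exothermic EA.
Tabulated electron affinity (kJ/mol): K 48, Ca 2, Ge 119, As 78, Se 195, Br 325.
So from highest to lowest: Br > Se > Ge > As > K > Ca.

Br > Se > Ge > As > K > Ca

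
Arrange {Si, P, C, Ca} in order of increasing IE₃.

P < Si < C < Ca

The third ionization energy removes an electron from the +2 ion. For each element: Si²⁺ still has 2 valence electrons; P²⁺ still has 3 valence electrons; C²⁺ still has 2 valence electrons; Ca²⁺ is the bare [Ar] core.
Pulling an electron out of a noble-gas core costs far more than removing a remaining valence electron, so Ca sits at the high end of IE_3.
Valence configurations: Si²⁺ [Ne]3s², P²⁺ [Ne]3s²3p¹, C²⁺ [He]2s².
P²⁺ loses a lone 3p electron whereas Si²⁺ must break into a filled 3s² pair, so IE_3(Si) > IE_3(P) even though P has the higher nuclear charge.
Tabulated IE_3 (kJ/mol): Si 3232, P 2914, C 4620, Ca 4912.
So the third ionization energies run P < Si < C < Ca.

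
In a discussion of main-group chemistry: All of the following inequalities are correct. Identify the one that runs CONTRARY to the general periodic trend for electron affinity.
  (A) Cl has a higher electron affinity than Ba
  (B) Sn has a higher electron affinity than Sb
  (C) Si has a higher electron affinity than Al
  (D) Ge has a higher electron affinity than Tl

The general trend: electron affinity increases across a period and decreases down a group.
(A) Cl (period 3, group 17) vs Ba (period 6, group 2): the stated order agrees with the simple trend.
(B) Sn (period 5, group 14) vs Sb (period 5, group 15): the stated order contradicts the simple trend.
(C) Si (period 3, group 14) vs Al (period 3, group 13): the stated order agrees with the simple trend.
(D) Ge (period 4, group 14) vs Tl (period 6, group 13): the stated order agrees with the simple trend.
The exception is (B): adding an electron to Sb's half-filled 5p³ is unfavourable, so Sn has the more exothermic EA.

(B)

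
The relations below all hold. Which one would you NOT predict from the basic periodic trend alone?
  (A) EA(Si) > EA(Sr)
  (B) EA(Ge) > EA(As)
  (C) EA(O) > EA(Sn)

The general trend: electron affinity increases across a period and decreases down a group.
(A) Si (period 3, group 14) vs Sr (period 5, group 2): the stated order agrees with the simple trend.
(B) Ge (period 4, group 14) vs As (period 4, group 15): the stated order contradicts the simple trend.
(C) O (period 2, group 16) vs Sn (period 5, group 14): the stated order agrees with the simple trend.
The exception is (B): adding an electron to As's half-filled 4p³ is unfavourable, so Ge (4p²) has the more exothermic EA.

(B)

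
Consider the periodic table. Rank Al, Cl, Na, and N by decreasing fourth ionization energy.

After 3 electrons have been removed, what remains? Al³⁺ is the bare [Ne] core; Cl³⁺ still has 4 valence electrons; Na³⁺ is already 2 electrons into the core; N³⁺ still has 2 valence electrons.
Pulling an electron out of a noble-gas core costs far more than removing a remaining valence electron, so Na and Al sit at the high end of IE_4.
Valence configurations: Cl³⁺ [Ne]3s²3p², N³⁺ [He]2s².
Tabulated IE_4 (kJ/mol): Al 11577, Cl 5159, Na 9543, N 7475.
Hence IE_4: Cl < N < Na < Al.

Al > Na > N > Cl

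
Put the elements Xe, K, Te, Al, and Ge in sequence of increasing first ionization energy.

IE₁ increases left→right with effective nuclear charge and decreases top→bottom as the valence shell moves farther out.
These span different periods and groups, so the two trends combine.
Al > K: both effects reinforce here, so Al is clearly the higher of the two.
Ge > Al: period and group pull opposite ways; the across-period shift dominates (762 vs 578 kJ/mol).
Te > Ge: period and group pull opposite ways; the across-period shift dominates (869 vs 762 kJ/mol).
Xe > Te: both are in period 5; the period trend gives Xe the larger value.
For reference (kJ/mol): Al 578, K 419, Ge 762, Te 869, Xe 1170.
So from lowest to highest: K < Al < Ge < Te < Xe.

K < Al < Ge < Te < Xe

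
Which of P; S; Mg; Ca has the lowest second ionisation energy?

The second ionization energy removes an electron from the +1 ion. For each element: P⁺ still has 4 valence electrons; S⁺ still has 5 valence electrons; Mg⁺ still has 1 valence electron; Ca⁺ still has 1 valence electron.
All are still removing valence electrons, so compare the +1 ions as you would atoms: IE_2 generally rises across a period (higher Z_eff) and falls down a group (larger shell), subject to the usual subshell exceptions.
Valence configurations: P⁺ [Ne]3s²3p², S⁺ [Ne]3s²3p³, Mg⁺ [Ne]3s¹, Ca⁺ [Ar]4s¹.
Approximate IE_2 values (kJ/mol): P 1907, S 2252, Mg 1451, Ca 1145.
Hence IE_2: Ca < Mg < P < S.

Ca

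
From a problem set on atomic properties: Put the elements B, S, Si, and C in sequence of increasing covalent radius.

B is in period 2, group 13; C is in period 2, group 14; Si is in period 3, group 14; S is in period 3, group 16.
Across a period the added protons contract the valence shell; down a group each new principal shell makes the atom larger.
Here both period and group differ, so the two effects have to be weighed against each other.
B > C: B lies to the left of C in period 2, so the across-period effect alone puts B larger.
S > B: the two effects oppose for this pair; the down-group effect wins (103 vs 85 pm).
Si > S: Si lies to the left of S in period 3, so the across-period effect alone puts Si larger.
Approximate values (pm): B 85, C 75, Si 116, S 103.
So from smallest to largest: C < B < S < Si.

C < B < S < Si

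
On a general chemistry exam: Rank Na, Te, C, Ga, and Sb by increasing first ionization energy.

Na < Ga < Sb < Te < C

C is in period 2, group 14; Na is in period 3, group 1; Ga is in period 4, group 13; Sb is in period 5, group 15; Te is in period 5, group 16.
IE₁ increases left→right with effective nuclear charge and decreases top→bottom as the valence shell moves farther out.
Neither a single period nor a single group — weigh both effects.
Ga > Na: period and group pull opposite ways; the across-period shift dominates (579 vs 496 kJ/mol).
Sb > Ga: period and group pull opposite ways; the across-period shift dominates (831 vs 579 kJ/mol).
Te > Sb: Te lies to the right of Sb in period 5, so the across-period effect alone puts Te higher.
C > Te: period and group pull opposite ways; the down-group shift dominates (1086 vs 869 kJ/mol).
Approximate values (kJ/mol): C 1086, Na 496, Ga 579, Sb 831, Te 869.
So from lowest to highest: Na < Ga < Sb < Te < C.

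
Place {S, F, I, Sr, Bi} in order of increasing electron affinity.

Sr < Bi < S < I < F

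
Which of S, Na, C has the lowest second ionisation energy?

IE_2 is the cost of taking one more electron from the +1 cation: S⁺ still has 5 valence electrons; Na⁺ is the bare [Ne] core; C⁺ still has 3 valence electrons.
Pulling an electron out of a noble-gas core costs far more than removing a remaining valence electron, so Na sits at the high end of IE_2.
Valence configurations: S⁺ [Ne]3s²3p³, C⁺ [He]2s²2p¹.
Tabulated IE_2 (kJ/mol): S 2252, Na 4562, C 2353.
Overall IE_2 order: S < C < Na.

S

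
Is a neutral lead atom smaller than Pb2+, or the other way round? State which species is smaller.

Pb2+

Forming Pb2+ removes 2 electrons from Pb. Fewer electrons for the same nuclear charge means less shielding and a higher Z_eff on the remaining electrons.
A cation is smaller than its parent atom: Pb2+ < Pb.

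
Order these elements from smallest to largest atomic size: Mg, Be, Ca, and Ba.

Be < Mg < Ca < Ba

Be is in period 2, group 2; Mg is in period 3, group 2; Ca is in period 4, group 2; Ba is in period 6, group 2.
Atomic radius shrinks across a period as nuclear charge pulls the same shell inward, and grows down a group as new shells are added.
All are in group 2, so atomic radius increases down the group.
So from smallest to largest: Be < Mg < Ca < Ba.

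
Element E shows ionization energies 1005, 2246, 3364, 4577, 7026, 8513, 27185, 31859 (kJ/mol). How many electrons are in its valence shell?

6

Look for the largest jump between consecutive ionization energies: IE7/IE6 ≈ 3.2, far larger than any earlier ratio.
That jump marks the point where a core electron is being removed. So the atom has 6 valence electrons.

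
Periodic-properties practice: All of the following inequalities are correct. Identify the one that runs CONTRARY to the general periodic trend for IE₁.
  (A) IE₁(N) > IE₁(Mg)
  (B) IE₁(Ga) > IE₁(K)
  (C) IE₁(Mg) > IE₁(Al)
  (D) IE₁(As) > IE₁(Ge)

(C)

The general trend: IE₁ increases across a period and decreases down a group.
(A) N (period 2, group 15) vs Mg (period 3, group 2): the stated order agrees with the simple trend.
(B) Ga (period 4, group 13) vs K (period 4, group 1): the stated order agrees with the simple trend.
(C) Mg (period 3, group 2) vs Al (period 3, group 13): the stated order contradicts the simple trend.
(D) As (period 4, group 15) vs Ge (period 4, group 14): the stated order agrees with the simple trend.
The exception is (C): Al's single 3p electron is easier to remove than one from Mg's filled 3s².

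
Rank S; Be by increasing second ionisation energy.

Be < S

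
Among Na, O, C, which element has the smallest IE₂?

C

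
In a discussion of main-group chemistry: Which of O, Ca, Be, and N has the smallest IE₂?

Ca

After 1 electron has been removed, what remains? O⁺ still has 5 valence electrons; Ca⁺ still has 1 valence electron; Be⁺ still has 1 valence electron; N⁺ still has 4 valence electrons.
All are still removing valence electrons, so compare the +1 ions as you would atoms: IE_2 generally rises across a period (higher Z_eff) and falls down a group (larger shell), subject to the usual subshell exceptions.
Valence configurations: O⁺ [He]2s²2p³, Ca⁺ [Ar]4s¹, Be⁺ [He]2s¹, N⁺ [He]2s²2p².
The numbers (kJ/mol): O 3388, Ca 1145, Be 1757, N 2856.
Putting it together, IE_2: Ca < Be < N < O.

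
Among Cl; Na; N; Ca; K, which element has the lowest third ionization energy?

Cl

The third ionization energy removes an electron from the +2 ion. For each element: Cl²⁺ still has 5 valence electrons; Na²⁺ is already 1 electron into the core; N²⁺ still has 3 valence electrons; Ca²⁺ is the bare [Ar] core; K²⁺ is already 1 electron into the core.
Usually core removal costs more than valence removal, but here the competition is close: a tightly held n=2 valence electron can cost more to remove than an n=3 core electron, so the actual values have to decide it.
Valence configurations: Cl²⁺ [Ne]3s²3p³, N²⁺ [He]2s²2p¹.
Approximate IE_3 values (kJ/mol): Cl 3822, Na 6910, N 4578, Ca 4912, K 4420.
So the third ionization energies run Cl < K < N < Ca < Na.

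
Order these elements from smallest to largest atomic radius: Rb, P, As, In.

P < As < In < Rb

Atomic radius shrinks across a period as nuclear charge pulls the same shell inward, and grows down a group as new shells are added.
These span different periods and groups, so the two trends combine.
As > P: they share group 15; the group trend gives As the larger value.
In > As: both effects reinforce here, so In is clearly the larger of the two.
Rb > In: Rb lies to the left of In in period 5, so the across-period effect alone puts Rb larger.
Approximate values (pm): P 111, As 121, Rb 210, In 142.
So from smallest to largest: P < As < In < Rb.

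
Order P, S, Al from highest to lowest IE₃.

S > P > Al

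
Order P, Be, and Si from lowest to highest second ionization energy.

Si, Be, P

The second ionization energy removes an electron from the +1 ion. For each element: P⁺ still has 4 valence electrons; Be⁺ still has 1 valence electron; Si⁺ still has 3 valence electrons.
All are still removing valence electrons, so compare the +1 ions as you would atoms: IE_2 generally rises across a period (higher Z_eff) and falls down a group (larger shell), subject to the usual subshell exceptions.
Valence configurations: P⁺ [Ne]3s²3p², Be⁺ [He]2s¹, Si⁺ [Ne]3s²3p¹.
Approximate IE_2 values (kJ/mol): P 1907, Be 1757, Si 1577.
Overall IE_2 order: Si < Be < P.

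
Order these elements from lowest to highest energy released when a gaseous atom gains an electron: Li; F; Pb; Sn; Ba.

Ba < Pb < Li < Sn < F

Li is in period 2, group 1; F is in period 2, group 17; Sn is in period 5, group 14; Ba is in period 6, group 2; Pb is in period 6, group 14.
Atoms with high Z_eff and room in the valence shell (especially the halogens) have the most exothermic electron affinities.
Neither a single period nor a single group — weigh both effects.
Pb > Ba: Pb lies to the right of Ba in period 6, so the across-period effect alone puts Pb higher.
Li > Pb: the two effects oppose for this pair; the down-group effect wins (60 vs 35 kJ/mol).
Sn > Li: period and group pull opposite ways; the across-period shift dominates (107 vs 60 kJ/mol).
F > Sn: relative to Sn, both the across-period and down-group shifts push F's electron affinity up.
Tabulated electron affinity (kJ/mol): Li 60, F 328, Sn 107, Ba 14, Pb 35.
So from lowest to highest: Ba < Pb < Li < Sn < F.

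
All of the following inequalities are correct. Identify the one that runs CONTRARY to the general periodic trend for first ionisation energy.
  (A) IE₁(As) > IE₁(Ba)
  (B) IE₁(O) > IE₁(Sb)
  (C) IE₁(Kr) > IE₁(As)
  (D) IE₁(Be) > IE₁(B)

The general trend: first ionisation energy increases across a period and decreases down a group.
(A) As (period 4, group 15) vs Ba (period 6, group 2): the stated order agrees with the simple trend.
(B) O (period 2, group 16) vs Sb (period 5, group 15): the stated order agrees with the simple trend.
(C) Kr (period 4, group 18) vs As (period 4, group 15): the stated order agrees with the simple trend.
(D) Be (period 2, group 2) vs B (period 2, group 13): the stated order contradicts the simple trend.
The exception is (D): removing B's lone 2p electron is easier than breaking Be's filled 2s².

(D)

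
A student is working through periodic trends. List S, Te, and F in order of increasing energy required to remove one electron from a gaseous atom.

IE₁ increases left→right with effective nuclear charge and decreases top→bottom as the valence shell moves farther out.
Here both period and group differ, so the two effects have to be weighed against each other.
S > Te: S sits above Te in group 16, so the down-group effect alone puts S higher.
F > S: relative to S, both the across-period and down-group shifts push F's first ionization energy up.
Tabulated first ionization energy (kJ/mol): F 1681, S 1000, Te 869.
So from lowest to highest: Te < S < F.

Te < S < F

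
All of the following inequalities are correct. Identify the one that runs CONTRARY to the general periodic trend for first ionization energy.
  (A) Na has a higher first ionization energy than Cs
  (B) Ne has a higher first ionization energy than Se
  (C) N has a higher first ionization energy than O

(C)

The general trend: first ionization energy increases across a period and decreases down a group.
(A) Na (period 3, group 1) vs Cs (period 6, group 1): the stated order agrees with the simple trend.
(B) Ne (period 2, group 18) vs Se (period 4, group 16): the stated order agrees with the simple trend.
(C) N (period 2, group 15) vs O (period 2, group 16): the stated order contradicts the simple trend.
The exception is (C): pairing an electron in O's 2p⁴ costs repulsion energy, so O ionizes more easily than half-filled N (2p³).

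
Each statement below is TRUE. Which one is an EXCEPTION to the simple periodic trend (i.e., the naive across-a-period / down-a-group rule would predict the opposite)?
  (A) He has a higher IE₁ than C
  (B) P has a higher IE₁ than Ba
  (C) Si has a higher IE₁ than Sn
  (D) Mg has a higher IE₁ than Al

The general trend: IE₁ increases across a period and decreases down a group.
(A) He (period 1, group 18) vs C (period 2, group 14): the stated order agrees with the simple trend.
(B) P (period 3, group 15) vs Ba (period 6, group 2): the stated order agrees with the simple trend.
(C) Si (period 3, group 14) vs Sn (period 5, group 14): the stated order agrees with the simple trend.
(D) Mg (period 3, group 2) vs Al (period 3, group 13): the stated order contradicts the simple trend.
The exception is (D): Al's single 3p electron is easier to remove than one from Mg's filled 3s².

(D)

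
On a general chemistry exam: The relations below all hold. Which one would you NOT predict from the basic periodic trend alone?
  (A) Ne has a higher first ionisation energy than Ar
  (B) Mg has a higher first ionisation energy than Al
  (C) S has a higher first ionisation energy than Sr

(B)

The general trend: first ionisation energy increases across a period and decreases down a group.
(A) Ne (period 2, group 18) vs Ar (period 3, group 18): the stated order agrees with the simple trend.
(B) Mg (period 3, group 2) vs Al (period 3, group 13): the stated order contradicts the simple trend.
(C) S (period 3, group 16) vs Sr (period 5, group 2): the stated order agrees with the simple trend.
The exception is (B): Al's single 3p electron is easier to remove than one from Mg's filled 3s².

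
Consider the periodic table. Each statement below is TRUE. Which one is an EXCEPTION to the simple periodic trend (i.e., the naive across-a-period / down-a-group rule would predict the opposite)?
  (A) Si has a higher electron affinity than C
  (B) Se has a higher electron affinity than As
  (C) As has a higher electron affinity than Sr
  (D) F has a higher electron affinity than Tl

(A)

The general trend: electron affinity increases across a period and decreases down a group.
(A) Si (period 3, group 14) vs C (period 2, group 14): the stated order contradicts the simple trend.
(B) Se (period 4, group 16) vs As (period 4, group 15): the stated order agrees with the simple trend.
(C) As (period 4, group 15) vs Sr (period 5, group 2): the stated order agrees with the simple trend.
(D) F (period 2, group 17) vs Tl (period 6, group 13): the stated order agrees with the simple trend.
The exception is (A): Si's larger, more diffuse 3p orbitals accept an added electron slightly more readily than C's compact 2p.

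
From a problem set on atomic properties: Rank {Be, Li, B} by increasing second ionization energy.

Be < B < Li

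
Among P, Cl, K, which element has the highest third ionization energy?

Consider each +2 ion: P²⁺ still has 3 valence electrons; Cl²⁺ still has 5 valence electrons; K²⁺ is already 1 electron into the core.
Pulling an electron out of a noble-gas core costs far more than removing a remaining valence electron, so K sits at the high end of IE_3.
Valence configurations: P²⁺ [Ne]3s²3p¹, Cl²⁺ [Ne]3s²3p³.
Approximate IE_3 values (kJ/mol): P 2914, Cl 3822, K 4420.
Hence IE_3: P < Cl < K.

K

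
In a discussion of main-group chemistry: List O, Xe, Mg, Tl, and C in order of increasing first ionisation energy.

Tl < Mg < C < Xe < O

C is in period 2, group 14; O is in period 2, group 16; Mg is in period 3, group 2; Xe is in period 5, group 18; Tl is in period 6, group 13.
IE₁ increases left→right with effective nuclear charge and decreases top→bottom as the valence shell moves farther out.
These span different periods and groups, so the two trends combine.
Mg > Tl: period and group pull opposite ways; the down-group shift dominates (738 vs 589 kJ/mol).
C > Mg: relative to Mg, both the across-period and down-group shifts push C's first ionization energy up.
Xe > C: the two effects oppose for this pair; the across-period effect wins (1170 vs 1086 kJ/mol).
O > Xe: the two effects oppose for this pair; the down-group effect wins (1314 vs 1170 kJ/mol).
Approximate values (kJ/mol): C 1086, O 1314, Mg 738, Xe 1170, Tl 589.
So from lowest to highest: Tl < Mg < C < Xe < O.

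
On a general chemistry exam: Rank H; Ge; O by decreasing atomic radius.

Ge, O, H

H is in period 1, group 1; O is in period 2, group 16; Ge is in period 4, group 14.
Atomic radius shrinks across a period as nuclear charge pulls the same shell inward, and grows down a group as new shells are added.
These span different periods and groups, so the two trends combine.
O > H: the two effects oppose for this pair; the down-group effect wins (63 vs 32 pm).
Ge > O: relative to O, both the across-period and down-group shifts push Ge's atomic radius up.
For reference (pm): H 32, O 63, Ge 121.
So from largest to smallest: Ge > O > H.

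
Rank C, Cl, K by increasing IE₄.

After 3 electrons have been removed, what remains? C³⁺ still has 1 valence electron; Cl³⁺ still has 4 valence electrons; K³⁺ is already 2 electrons into the core.
Usually core removal costs more than valence removal, but here the competition is close: a tightly held n=2 valence electron can cost more to remove than an n=3 core electron, so the actual values have to decide it.
Valence configurations: C³⁺ [He]2s¹, Cl³⁺ [Ne]3s²3p².
Tabulated IE_4 (kJ/mol): C 6223, Cl 5159, K 5877.
Hence IE_4: Cl < K < C.

Cl, K, C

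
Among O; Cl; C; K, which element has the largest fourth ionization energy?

O

Consider each +3 ion: O³⁺ still has 3 valence electrons; Cl³⁺ still has 4 valence electrons; C³⁺ still has 1 valence electron; K³⁺ is already 2 electrons into the core.
Usually core removal costs more than valence removal, but here the competition is close: a tightly held n=2 valence electron can cost more to remove than an n=3 core electron, so the actual values have to decide it.
Valence configurations: O³⁺ [He]2s²2p¹, Cl³⁺ [Ne]3s²3p², C³⁺ [He]2s¹.
The numbers (kJ/mol): O 7469, Cl 5159, C 6223, K 5877.
Overall IE_4 order: Cl < K < C < O.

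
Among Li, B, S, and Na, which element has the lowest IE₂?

IE_2 is the cost of taking one more electron from the +1 cation: Li⁺ is the bare [He] core; B⁺ still has 2 valence electrons; S⁺ still has 5 valence electrons; Na⁺ is the bare [Ne] core.
Breaking into a closed-shell core is much more expensive than removing a leftover valence electron — Na and Li have the largest IE_2 here.
Valence configurations: B⁺ [He]2s², S⁺ [Ne]3s²3p³.
The numbers (kJ/mol): Li 7298, B 2427, S 2252, Na 4562.
So the second ionization energies run S < B < Na < Li.

S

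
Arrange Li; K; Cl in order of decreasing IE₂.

Li > K > Cl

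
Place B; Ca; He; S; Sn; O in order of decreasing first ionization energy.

He > O > S > B > Sn > Ca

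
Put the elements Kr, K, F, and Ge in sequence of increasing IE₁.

F is in period 2, group 17; K is in period 4, group 1; Ge is in period 4, group 14; Kr is in period 4, group 18.
First ionization energy rises across a period (greater Z_eff holds electrons more tightly) and falls down a group (valence electrons are farther from the nucleus).
These span different periods and groups, so the two trends combine.
Ge > K: Ge lies to the right of K in period 4, so the across-period effect alone puts Ge higher.
Kr > Ge: Kr lies to the right of Ge in period 4, so the across-period effect alone puts Kr higher.
F > Kr: the two effects oppose for this pair; the down-group effect wins (1681 vs 1351 kJ/mol).
Approximate values (kJ/mol): F 1681, K 419, Ge 762, Kr 1351.
So from lowest to highest: K < Ge < Kr < F.

K < Ge < Kr < F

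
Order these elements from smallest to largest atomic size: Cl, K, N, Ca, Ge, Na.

N is in period 2, group 15; Na is in period 3, group 1; Cl is in period 3, group 17; K is in period 4, group 1; Ca is in period 4, group 2; Ge is in period 4, group 14.
Across a period the added protons contract the valence shell; down a group each new principal shell makes the atom larger.
These span different periods and groups, so the two trends combine.
Cl > N: the two effects oppose for this pair; the down-group effect wins (99 vs 71 pm).
Ge > Cl: relative to Cl, both the across-period and down-group shifts push Ge's atomic radius up.
Na > Ge: period and group pull opposite ways; the across-period shift dominates (155 vs 121 pm).
Ca > Na: period and group pull opposite ways; the down-group shift dominates (171 vs 155 pm).
K > Ca: both are in period 4; the period trend gives K the larger value.
Tabulated atomic radius (pm): N 71, Na 155, Cl 99, K 196, Ca 171, Ge 121.
So from smallest to largest: N < Cl < Ge < Na < Ca < K.

N < Cl < Ge < Na < Ca < K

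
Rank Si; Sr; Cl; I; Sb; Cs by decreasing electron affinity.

Cl > I > Si > Sb > Cs > Sr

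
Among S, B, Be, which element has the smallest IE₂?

Be

The second ionization energy removes an electron from the +1 ion. For each element: S⁺ still has 5 valence electrons; B⁺ still has 2 valence electrons; Be⁺ still has 1 valence electron.
All are still removing valence electrons, so compare the +1 ions as you would atoms: IE_2 generally rises across a period (higher Z_eff) and falls down a group (larger shell), subject to the usual subshell exceptions.
Valence configurations: S⁺ [Ne]3s²3p³, B⁺ [He]2s², Be⁺ [He]2s¹.
The numbers (kJ/mol): S 2252, B 2427, Be 1757.
Overall IE_2 order: Be < S < B.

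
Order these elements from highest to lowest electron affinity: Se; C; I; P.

Atoms with high Z_eff and room in the valence shell (especially the halogens) have the most exothermic electron affinities.
These sit on a diagonal, where the across-period and down-group effects partly cancel.
C > P: the two effects oppose for this pair; the down-group effect wins (122 vs 72 kJ/mol).
Se > C: the two effects oppose for this pair; the across-period effect wins (195 vs 122 kJ/mol).
I > Se: the two effects oppose for this pair; the across-period effect wins (295 vs 195 kJ/mol).
Tabulated electron affinity (kJ/mol): C 122, P 72, Se 195, I 295.
So from highest to lowest: I > Se > C > P.

I > Se > C > P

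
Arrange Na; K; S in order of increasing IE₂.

S < K < Na

After 1 electron has been removed, what remains? Na⁺ is the bare [Ne] core; K⁺ is the bare [Ar] core; S⁺ still has 5 valence electrons.
Core electrons are held far more tightly than valence electrons, so K and Na top the IE_2 order.
Tabulated IE_2 (kJ/mol): Na 4562, K 3052, S 2252.
So the second ionization energies run S < K < Na.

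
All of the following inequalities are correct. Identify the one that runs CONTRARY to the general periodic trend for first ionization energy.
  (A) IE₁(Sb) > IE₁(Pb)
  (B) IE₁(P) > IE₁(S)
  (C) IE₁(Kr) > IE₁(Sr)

The general trend: first ionization energy increases across a period and decreases down a group.
(A) Sb (period 5, group 15) vs Pb (period 6, group 14): the stated order agrees with the simple trend.
(B) P (period 3, group 15) vs S (period 3, group 16): the stated order contradicts the simple trend.
(C) Kr (period 4, group 18) vs Sr (period 5, group 2): the stated order agrees with the simple trend.
The exception is (B): S (3p⁴) ionizes more easily than half-filled P (3p³) because the paired 3p electron in S is pushed out by e⁻–e⁻ repulsion.

(B)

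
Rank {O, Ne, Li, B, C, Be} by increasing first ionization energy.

Li, B, Be, C, O, Ne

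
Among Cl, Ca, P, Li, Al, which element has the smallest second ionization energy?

Consider each +1 ion: Cl⁺ still has 6 valence electrons; Ca⁺ still has 1 valence electron; P⁺ still has 4 valence electrons; Li⁺ is the bare [He] core; Al⁺ still has 2 valence electrons.
Breaking into a closed-shell core is much more expensive than removing a leftover valence electron — Li has the largest IE_2 here.
Valence configurations: Cl⁺ [Ne]3s²3p⁴, Ca⁺ [Ar]4s¹, P⁺ [Ne]3s²3p², Al⁺ [Ne]3s².
Tabulated IE_2 (kJ/mol): Cl 2298, Ca 1145, P 1907, Li 7298, Al 1817.
Overall IE_2 order: Ca < Al < P < Cl < Li.

Ca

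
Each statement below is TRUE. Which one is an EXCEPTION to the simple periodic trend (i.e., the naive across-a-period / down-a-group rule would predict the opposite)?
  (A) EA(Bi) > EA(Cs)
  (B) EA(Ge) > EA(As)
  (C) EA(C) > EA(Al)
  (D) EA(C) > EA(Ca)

(B)

The general trend: electron affinity increases across a period and decreases down a group.
(A) Bi (period 6, group 15) vs Cs (period 6, group 1): the stated order agrees with the simple trend.
(B) Ge (period 4, group 14) vs As (period 4, group 15): the stated order contradicts the simple trend.
(C) C (period 2, group 14) vs Al (period 3, group 13): the stated order agrees with the simple trend.
(D) C (period 2, group 14) vs Ca (period 4, group 2): the stated order agrees with the simple trend.
The exception is (B): adding an electron to As's half-filled 4p³ is unfavourable, so Ge (4p²) has the more exothermic EA.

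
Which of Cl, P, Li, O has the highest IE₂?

Li

Consider each +1 ion: Cl⁺ still has 6 valence electrons; P⁺ still has 4 valence electrons; Li⁺ is the bare [He] core; O⁺ still has 5 valence electrons.
Breaking into a closed-shell core is much more expensive than removing a leftover valence electron — Li has the largest IE_2 here.
Valence configurations: Cl⁺ [Ne]3s²3p⁴, P⁺ [Ne]3s²3p², O⁺ [He]2s²2p³.
The numbers (kJ/mol): Cl 2298, P 1907, Li 7298, O 3388.
Putting it together, IE_2: P < Cl < O < Li.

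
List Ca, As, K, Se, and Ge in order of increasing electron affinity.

K is in period 4, group 1; Ca is in period 4, group 2; Ge is in period 4, group 14; As is in period 4, group 15; Se is in period 4, group 16.
Atoms with high Z_eff and room in the valence shell (especially the halogens) have the most exothermic electron affinities.
All lie in period 4; the across-period trend (electron affinity increases left to right) applies, with the exception below.
Note the exception: K has a higher electron affinity than Ca, contrary to the simple trend — adding an electron to Ca (ns²) has to open a new, higher-energy np subshell, which is unfavourable.
Note the exception: Ge has a higher electron affinity than As, contrary to the simple trend — adding an electron to As's half-filled 4p³ is unfavourable, so Ge (4p²) has the more exothermic EA.
Approximate values (kJ/mol): K 48, Ca 2, Ge 119, As 78, Se 195.
So from lowest to highest: Ca < K < As < Ge < Se.

Ca < K < As < Ge < Se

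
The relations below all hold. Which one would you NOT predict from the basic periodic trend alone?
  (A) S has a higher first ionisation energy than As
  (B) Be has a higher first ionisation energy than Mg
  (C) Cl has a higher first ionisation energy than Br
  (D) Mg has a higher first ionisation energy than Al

(D)

The general trend: first ionisation energy increases across a period and decreases down a group.
(A) S (period 3, group 16) vs As (period 4, group 15): the stated order agrees with the simple trend.
(B) Be (period 2, group 2) vs Mg (period 3, group 2): the stated order agrees with the simple trend.
(C) Cl (period 3, group 17) vs Br (period 4, group 17): the stated order agrees with the simple trend.
(D) Mg (period 3, group 2) vs Al (period 3, group 13): the stated order contradicts the simple trend.
The exception is (D): Al's single 3p electron is easier to remove than one from Mg's filled 3s².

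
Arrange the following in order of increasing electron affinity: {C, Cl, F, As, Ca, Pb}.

C is in period 2, group 14; F is in period 2, group 17; Cl is in period 3, group 17; Ca is in period 4, group 2; As is in period 4, group 15; Pb is in period 6, group 14.
Electron affinity generally becomes more exothermic across a period toward the halogens and less exothermic down a group.
Here both period and group differ, so the two effects have to be weighed against each other.
Pb > Ca: the two effects oppose for this pair; the across-period effect wins (35 vs 2 kJ/mol).
As > Pb: both effects reinforce here, so As is clearly the higher of the two.
C > As: period and group pull opposite ways; the down-group shift dominates (122 vs 78 kJ/mol).
F > C: both are in period 2; the period trend gives F the larger value.
Cl > F: this pair runs against the simple trend — see the exception note.
Note the exception: Cl has a higher electron affinity than F, contrary to the simple trend — F's small 2p subshell makes the incoming electron feel strong e⁻–e⁻ repulsion, so Cl actually releases more energy on gaining an electron.
Tabulated electron affinity (kJ/mol): C 122, F 328, Cl 349, Ca 2, As 78, Pb 35.
So from lowest to highest: Ca < Pb < As < C < F < Cl.

Ca, Pb, As, C, F, Cl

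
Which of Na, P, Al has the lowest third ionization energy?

Al

Consider each +2 ion: Na²⁺ is already 1 electron into the core; P²⁺ still has 3 valence electrons; Al²⁺ still has 1 valence electron.
Breaking into a closed-shell core is much more expensive than removing a leftover valence electron — Na has the largest IE_3 here.
Valence configurations: P²⁺ [Ne]3s²3p¹, Al²⁺ [Ne]3s¹.
Tabulated IE_3 (kJ/mol): Na 6910, P 2914, Al 2745.
So the third ionization energies run Al < P < Na.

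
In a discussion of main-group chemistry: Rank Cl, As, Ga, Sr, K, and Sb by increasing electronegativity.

K, Sr, Ga, Sb, As, Cl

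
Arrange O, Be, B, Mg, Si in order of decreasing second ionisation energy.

O > B > Be > Si > Mg

The second ionization energy removes an electron from the +1 ion. For each element: O⁺ still has 5 valence electrons; Be⁺ still has 1 valence electron; B⁺ still has 2 valence electrons; Mg⁺ still has 1 valence electron; Si⁺ still has 3 valence electrons.
All are still removing valence electrons, so compare the +1 ions as you would atoms: IE_2 generally rises across a period (higher Z_eff) and falls down a group (larger shell), subject to the usual subshell exceptions.
Valence configurations: O⁺ [He]2s²2p³, Be⁺ [He]2s¹, B⁺ [He]2s², Mg⁺ [Ne]3s¹, Si⁺ [Ne]3s²3p¹.
The numbers (kJ/mol): O 3388, Be 1757, B 2427, Mg 1451, Si 1577.
Overall IE_2 order: Mg < Si < Be < B < O.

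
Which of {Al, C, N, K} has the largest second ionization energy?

After 1 electron has been removed, what remains? Al⁺ still has 2 valence electrons; C⁺ still has 3 valence electrons; N⁺ still has 4 valence electrons; K⁺ is the bare [Ar] core.
Core electrons are held far more tightly than valence electrons, so K tops the IE_2 order.
Valence configurations: Al⁺ [Ne]3s², C⁺ [He]2s²2p¹, N⁺ [He]2s²2p².
The numbers (kJ/mol): Al 1817, C 2353, N 2856, K 3052.
Hence IE_2: Al < C < N < K.

K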